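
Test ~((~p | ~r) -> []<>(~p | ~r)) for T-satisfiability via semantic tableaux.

Satisfiable (open branch found)

1. ~((~p | ~r) -> []<>(~p | ~r)), w0
2. ~p | ~r, w0   [~->-rule on 1]
3. ~[]<>(~p | ~r), w0   [~->-rule on 1]
4. ~r, w0   [|-rule on 2 (branches; this branch)]
5. ~<>(~p | ~r), w1   [~[]-rule on 3: fresh world w1, w0Rw1]
6. ~(~p | ~r), w1   [~<>-rule on 5 via w1Rw1]
7. p, w1   [~|-rule on 6]
8. r, w1   [~|-rule on 6]
Accessibility: w0Rw0, w0Rw1, w1Rw1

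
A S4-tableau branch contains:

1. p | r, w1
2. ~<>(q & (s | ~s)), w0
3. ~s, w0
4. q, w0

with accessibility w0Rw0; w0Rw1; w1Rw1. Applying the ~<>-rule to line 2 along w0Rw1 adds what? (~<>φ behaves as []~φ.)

~(q & (s | ~s)), w1

~<>φ behaves as []~φ: propagate the negated body to each accessible world.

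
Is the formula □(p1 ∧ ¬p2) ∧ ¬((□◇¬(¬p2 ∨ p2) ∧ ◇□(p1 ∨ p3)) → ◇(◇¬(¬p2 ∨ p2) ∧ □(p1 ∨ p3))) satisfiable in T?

No, unsatisfiable

1. □(p1 ∧ ¬p2) ∧ ¬((□◇¬(¬p2 ∨ p2) ∧ ◇□(p1 ∨ p3)) → ◇(◇¬(¬p2 ∨ p2) ∧ □(p1 ∨ p3))), u
2. □(p1 ∧ ¬p2), u   [∧-rule on 1]
3. ¬((□◇¬(¬p2 ∨ p2) ∧ ◇□(p1 ∨ p3)) → ◇(◇¬(¬p2 ∨ p2) ∧ □(p1 ∨ p3))), u   [∧-rule on 1]
4. □◇¬(¬p2 ∨ p2) ∧ ◇□(p1 ∨ p3), u   [¬→-rule on 3]
5. ¬◇(◇¬(¬p2 ∨ p2) ∧ □(p1 ∨ p3)), u   [¬→-rule on 3]
6. □◇¬(¬p2 ∨ p2), u   [∧-rule on 4]
7. ◇□(p1 ∨ p3), u   [∧-rule on 4]
8. p1 ∧ ¬p2, u   [□-rule on 2 via uRu]
9. p1, u   [∧-rule on 8]
10. ¬p2, u   [∧-rule on 8]
11. ¬(◇¬(¬p2 ∨ p2) ∧ □(p1 ∨ p3)), u   [¬◇-rule on 5 via uRu]
12. ◇¬(¬p2 ∨ p2), u   [□-rule on 6 via uRu]
13. ¬◇¬(¬p2 ∨ p2), u   [¬∧-rule on 11 (branches; this branch)]
14. ¬p2 ∨ p2, u   [¬◇-rule on 13 via uRu]
15. □(p1 ∨ p3), v   [◇-rule on 7: fresh world v, uRv]
16. p1 ∧ ¬p2, v   [□-rule on 2 via uRv]
17. p1, v   [∧-rule on 16]
18. ¬p2, v   [∧-rule on 16]
19. ¬(◇¬(¬p2 ∨ p2) ∧ □(p1 ∨ p3)), v   [¬◇-rule on 5 via uRv]
20. ◇¬(¬p2 ∨ p2), v   [□-rule on 6 via uRv]
21. ¬p2 ∨ p2, v   [¬◇-rule on 13 via uRv]
22. p1 ∨ p3, v   [□-rule on 15 via vRv]
23. ¬□(p1 ∨ p3), v   [¬∧-rule on 19 (branches; this branch)]
24. p3, v   [∨-rule on 22 (branches; this branch)]
25. ¬(¬p2 ∨ p2), w   [◇-rule on 12: fresh world w, uRw]
26. p2, w   [¬∨-rule on 25]
27. ¬p2, w   [¬∨-rule on 25]
Accessibility: uRu, uRv, uRw, vRv, wRw
Branch closes: p2 and ¬p2 both at w.
(One branch shown.) All branches close.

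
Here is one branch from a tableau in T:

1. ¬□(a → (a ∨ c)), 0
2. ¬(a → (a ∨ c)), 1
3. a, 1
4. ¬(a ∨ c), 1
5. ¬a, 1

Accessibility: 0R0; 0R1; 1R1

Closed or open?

Both a and ¬a appear at 1.

Closed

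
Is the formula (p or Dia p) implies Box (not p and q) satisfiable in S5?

Yes, satisfiable

1. (p or Dia p) implies Box (not p and q), 0
2. Box (not p and q), 0   [implies-rule on 1 (branches; this branch)]
3. not p and q, 0   [Box-rule on 2 via 0R0]
4. not p, 0   [and-rule on 3]
5. q, 0   [and-rule on 3]
Accessibility: 0R0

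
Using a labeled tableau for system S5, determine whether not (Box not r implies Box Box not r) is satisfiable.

1. not (Box not r implies Box Box not r), w0
2. Box not r, w0
3. not Box Box not r, w0
4. not r, w0
5. not Box not r, w1
6. not r, w1
7. r, w2
8. not r, w2
Accessibility: w0Rw0, w0Rw1, w0Rw2, w1Rw0, w1Rw1, w1Rw2, w2Rw0, w2Rw1, w2Rw2
Branch closes: r and not r both at w2.
All branches of the tableau close; one closing branch shown above.

Unsatisfiable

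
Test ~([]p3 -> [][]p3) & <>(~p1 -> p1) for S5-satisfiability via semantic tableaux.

1. ~([]p3 -> [][]p3) & <>(~p1 -> p1), w0
2. ~([]p3 -> [][]p3), w0
3. <>(~p1 -> p1), w0
4. []p3, w0
5. ~[][]p3, w0
6. p3, w0
7. ~p1 -> p1, w1
8. p3, w1
9. p1, w1
10. ~[]p3, w2
11. p3, w2
12. ~p3, w3
13. p3, w3
Accessibility: w0Rw0, w0Rw1, w0Rw2, w0Rw3, w1Rw0, w1Rw1, w1Rw2, w1Rw3, w2Rw0, w2Rw1, w2Rw2, w2Rw3, w3Rw0, w3Rw1, w3Rw2, w3Rw3
Branch closes: p3 and ~p3 both at w3.
Every branch closes; the branch above is one of them.

Unsatisfiable (every branch closes)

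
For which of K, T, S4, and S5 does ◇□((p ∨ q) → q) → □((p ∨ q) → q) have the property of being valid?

S4-tableau for the negation ¬(◇□((p ∨ q) → q) → □((p ∨ q) → q)):
1. ¬(◇□((p ∨ q) → q) → □((p ∨ q) → q)), u
2. ◇□((p ∨ q) → q), u
3. ¬□((p ∨ q) → q), u
4. □((p ∨ q) → q), v
5. (p ∨ q) → q, v
6. q, v
7. ¬((p ∨ q) → q), w
8. p ∨ q, w
9. ¬q, w
10. p, w
Accessibility: uRu, uRv, uRw, vRv, wRw
Complete open branch: countermodel on an S4-frame, so not valid in S4, nor in K, T (the same frame is also a K-frame and a T-frame).
S5-tableau for the negation ¬(◇□((p ∨ q) → q) → □((p ∨ q) → q)):
1. ¬(◇□((p ∨ q) → q) → □((p ∨ q) → q)), u
2. ◇□((p ∨ q) → q), u
3. ¬□((p ∨ q) → q), u
4. □((p ∨ q) → q), v
5. (p ∨ q) → q, u
6. (p ∨ q) → q, v
7. ¬(p ∨ q), u
8. ¬p, u
9. ¬q, u
10. ¬(p ∨ q), v
11. ¬p, v
12. ¬q, v
13. ¬((p ∨ q) → q), w
14. p ∨ q, w
15. ¬q, w
16. (p ∨ q) → q, w
17. p, w
18. ¬(p ∨ q), w
19. ¬p, w
Accessibility: uRu, uRv, uRw, vRu, vRv, vRw, wRu, wRv, wRw
Branch closes: p and ¬p both at w.
Every branch closes (one shown): valid in S5.

S5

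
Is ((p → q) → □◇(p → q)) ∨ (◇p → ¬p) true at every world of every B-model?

Valid in B

Tableau for the negation ¬(((p → q) → □◇(p → q)) ∨ (◇p → ¬p)):
1. ¬(((p → q) → □◇(p → q)) ∨ (◇p → ¬p)), u
2. ¬((p → q) → □◇(p → q)), u
3. ¬(◇p → ¬p), u
4. p → q, u
5. ¬□◇(p → q), u
6. ◇p, u
7. p, u
8. q, u
9. ¬◇(p → q), v
10. ¬(p → q), u
11. ¬q, u
Accessibility: uRu, uRv, vRu, vRv
Branch closes: q and ¬q both at u.
Every branch of the negation's tableau closes; the branch above is one of them.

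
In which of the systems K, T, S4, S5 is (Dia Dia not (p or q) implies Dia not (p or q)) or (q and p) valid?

T-tableau for the negation not ((Dia Dia not (p or q) implies Dia not (p or q)) or (q and p)):
1. not ((Dia Dia not (p or q) implies Dia not (p or q)) or (q and p)), w0
2. not (Dia Dia not (p or q) implies Dia not (p or q)), w0
3. not (q and p), w0
4. Dia Dia not (p or q), w0
5. not Dia not (p or q), w0
6. p or q, w0
7. not p, w0
8. q, w0
9. Dia not (p or q), w1
10. p or q, w1
11. q, w1
12. not (p or q), w2
13. not p, w2
14. not q, w2
Accessibility: w0Rw0, w0Rw1, w1Rw1, w1Rw2, w2Rw2
Complete open branch: countermodel on a T-frame, so not valid in T, nor in K (the same frame is also a K-frame).
S4-tableau for the negation not ((Dia Dia not (p or q) implies Dia not (p or q)) or (q and p)):
1. not ((Dia Dia not (p or q) implies Dia not (p or q)) or (q and p)), w0
2. not (Dia Dia not (p or q) implies Dia not (p or q)), w0
3. not (q and p), w0
4. Dia Dia not (p or q), w0
5. not Dia not (p or q), w0
6. p or q, w0
7. not p, w0
8. q, w0
9. Dia not (p or q), w1
10. p or q, w1
11. q, w1
12. not (p or q), w2
13. not p, w2
14. not q, w2
15. p or q, w2
16. q, w2
Accessibility: w0Rw0, w0Rw1, w0Rw2, w1Rw1, w1Rw2, w2Rw2
Branch closes: q and not q both at w2.
Every branch closes (one shown): valid in S4, hence also in S5 (every theorem of S4 is a theorem of S5).

S4, S5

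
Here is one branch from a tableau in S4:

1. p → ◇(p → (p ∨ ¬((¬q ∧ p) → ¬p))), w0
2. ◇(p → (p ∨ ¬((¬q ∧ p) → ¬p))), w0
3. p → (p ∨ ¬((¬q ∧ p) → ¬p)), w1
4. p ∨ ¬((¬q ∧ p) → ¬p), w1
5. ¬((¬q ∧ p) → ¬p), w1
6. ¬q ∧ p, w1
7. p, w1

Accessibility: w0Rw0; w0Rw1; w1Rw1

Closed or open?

Not closed

There is no literal clash: for every atom and world, at most one sign appears.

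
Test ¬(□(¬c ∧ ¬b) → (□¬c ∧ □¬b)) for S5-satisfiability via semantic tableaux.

Unsatisfiable

1. ¬(□(¬c ∧ ¬b) → (□¬c ∧ □¬b)), u
2. □(¬c ∧ ¬b), u   [¬→-rule on 1]
3. ¬(□¬c ∧ □¬b), u   [¬→-rule on 1]
4. ¬c ∧ ¬b, u   [□-rule on 2 via uRu]
5. ¬c, u   [∧-rule on 4]
6. ¬b, u   [∧-rule on 4]
7. ¬□¬b, u   [¬∧-rule on 3 (branches; this branch)]
8. b, v   [¬□-rule on 7: fresh world v, uRv]
9. ¬c ∧ ¬b, v   [□-rule on 2 via uRv]
10. ¬c, v   [∧-rule on 9]
11. ¬b, v   [∧-rule on 9]
Accessibility: uRu, uRv, vRu, vRv
Branch closes: b and ¬b both at v.
Every branch closes; the branch above is one of them.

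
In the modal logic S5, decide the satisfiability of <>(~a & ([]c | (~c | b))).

1. <>(~a & ([]c | (~c | b))), u
2. ~a & ([]c | (~c | b)), v
3. ~a, v
4. []c | (~c | b), v
5. ~c | b, v
6. b, v
Accessibility: uRu, uRv, vRu, vRv

Yes, satisfiable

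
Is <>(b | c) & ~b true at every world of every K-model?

Tableau for the negation ~(<>(b | c) & ~b):
1. ~(<>(b | c) & ~b), w0
2. b, w0
The negation has an open branch (countermodel exists).

Not valid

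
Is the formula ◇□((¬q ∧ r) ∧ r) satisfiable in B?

1. ◇□((¬q ∧ r) ∧ r), u
2. □((¬q ∧ r) ∧ r), v
3. (¬q ∧ r) ∧ r, u
4. ¬q ∧ r, u
5. r, u
6. ¬q, u
7. (¬q ∧ r) ∧ r, v
8. ¬q ∧ r, v
9. r, v
10. ¬q, v
Accessibility: uRu, uRv, vRu, vRv

Yes, satisfiable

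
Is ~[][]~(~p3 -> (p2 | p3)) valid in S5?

Tableau for the negation [][]~(~p3 -> (p2 | p3)):
1. [][]~(~p3 -> (p2 | p3)), w0
2. []~(~p3 -> (p2 | p3)), w0   [[]-rule on 1 via w0Rw0]
3. ~(~p3 -> (p2 | p3)), w0   [[]-rule on 2 via w0Rw0]
4. ~p3, w0   [~->-rule on 3]
5. ~(p2 | p3), w0   [~->-rule on 3]
6. ~p2, w0   [~|-rule on 5]
Accessibility: w0Rw0
The negation has an open branch (countermodel exists).

Not valid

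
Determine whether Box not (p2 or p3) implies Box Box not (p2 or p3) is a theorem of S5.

Tableau for the negation not (Box not (p2 or p3) implies Box Box not (p2 or p3)):
1. not (Box not (p2 or p3) implies Box Box not (p2 or p3)), u
2. Box not (p2 or p3), u
3. not Box Box not (p2 or p3), u
4. not (p2 or p3), u
5. not p2, u
6. not p3, u
7. not Box not (p2 or p3), v
8. not (p2 or p3), v
9. not p2, v
10. not p3, v
11. p2 or p3, w
12. not (p2 or p3), w
13. not p2, w
14. not p3, w
15. p3, w
Accessibility: uRu, uRv, uRw, vRu, vRv, vRw, wRu, wRv, wRw
Branch closes: p3 and not p3 both at w.
Every branch of the negation's tableau closes; the branch above is one of them.

Valid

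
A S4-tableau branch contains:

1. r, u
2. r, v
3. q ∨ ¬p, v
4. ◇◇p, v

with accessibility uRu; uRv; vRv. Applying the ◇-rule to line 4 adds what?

a fresh world w with vRw, and ◇p at w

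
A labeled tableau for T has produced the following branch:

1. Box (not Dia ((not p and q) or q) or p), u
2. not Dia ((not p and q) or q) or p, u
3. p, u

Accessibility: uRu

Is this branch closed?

No world carries both an atom and its negation.

Open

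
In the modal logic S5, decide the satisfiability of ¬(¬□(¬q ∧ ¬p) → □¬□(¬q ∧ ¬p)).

Unsatisfiable

1. ¬(¬□(¬q ∧ ¬p) → □¬□(¬q ∧ ¬p)), w0
2. ¬□(¬q ∧ ¬p), w0
3. ¬□¬□(¬q ∧ ¬p), w0
4. ¬(¬q ∧ ¬p), w1
5. p, w1
6. □(¬q ∧ ¬p), w2
7. ¬q ∧ ¬p, w0
8. ¬q, w0
9. ¬p, w0
10. ¬q ∧ ¬p, w1
11. ¬q, w1
12. ¬p, w1
Accessibility: w0Rw0, w0Rw1, w0Rw2, w1Rw0, w1Rw1, w1Rw2, w2Rw0, w2Rw1, w2Rw2
Branch closes: p and ¬p both at w1.
(One branch shown.) All branches close.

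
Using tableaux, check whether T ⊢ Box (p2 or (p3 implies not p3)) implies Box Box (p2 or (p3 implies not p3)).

Invalid (countermodel exists)

Tableau for the negation not (Box (p2 or (p3 implies not p3)) implies Box Box (p2 or (p3 implies not p3))):
1. not (Box (p2 or (p3 implies not p3)) implies Box Box (p2 or (p3 implies not p3))), u
2. Box (p2 or (p3 implies not p3)), u
3. not Box Box (p2 or (p3 implies not p3)), u
4. p2 or (p3 implies not p3), u
5. p3 implies not p3, u
6. not p3, u
7. not Box (p2 or (p3 implies not p3)), v
8. p2 or (p3 implies not p3), v
9. p3 implies not p3, v
10. not p3, v
11. not (p2 or (p3 implies not p3)), w
12. not p2, w
13. not (p3 implies not p3), w
14. p3, w
Accessibility: uRu, uRv, vRv, vRw, wRw
The negation has an open branch (countermodel exists).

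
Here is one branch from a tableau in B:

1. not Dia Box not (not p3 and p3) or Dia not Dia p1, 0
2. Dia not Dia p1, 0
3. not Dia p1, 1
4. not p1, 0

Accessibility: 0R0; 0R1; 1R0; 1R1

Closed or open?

Open

No world carries both an atom and its negation.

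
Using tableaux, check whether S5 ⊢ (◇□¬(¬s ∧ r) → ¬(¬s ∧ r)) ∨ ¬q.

Tableau for the negation ¬((◇□¬(¬s ∧ r) → ¬(¬s ∧ r)) ∨ ¬q):
1. ¬((◇□¬(¬s ∧ r) → ¬(¬s ∧ r)) ∨ ¬q), w0
2. ¬(◇□¬(¬s ∧ r) → ¬(¬s ∧ r)), w0
3. q, w0
4. ◇□¬(¬s ∧ r), w0
5. ¬s ∧ r, w0
6. ¬s, w0
7. r, w0
8. □¬(¬s ∧ r), w1
9. ¬(¬s ∧ r), w0
10. ¬(¬s ∧ r), w1
11. ¬r, w0
Accessibility: w0Rw0, w0Rw1, w1Rw0, w1Rw1
Branch closes: r and ¬r both at w0.
Every branch of the negation's tableau closes; the branch above is one of them.

Valid in S5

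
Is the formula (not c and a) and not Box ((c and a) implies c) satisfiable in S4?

1. (not c and a) and not Box ((c and a) implies c), 0
2. not c and a, 0
3. not Box ((c and a) implies c), 0
4. not c, 0
5. a, 0
6. not ((c and a) implies c), 1
7. c and a, 1
8. not c, 1
9. c, 1
10. a, 1
Accessibility: 0R0, 0R1, 1R1
Branch closes: c and not c both at 1.
Every branch closes; the branch above is one of them.

No, unsatisfiable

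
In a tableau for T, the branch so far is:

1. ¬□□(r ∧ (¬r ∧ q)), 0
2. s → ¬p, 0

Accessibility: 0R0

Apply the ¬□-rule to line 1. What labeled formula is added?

a fresh world 1 with 0R1, and ¬□(r ∧ (¬r ∧ q)) at 1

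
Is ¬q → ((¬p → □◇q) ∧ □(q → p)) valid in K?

Tableau for the negation ¬(¬q → ((¬p → □◇q) ∧ □(q → p))):
1. ¬(¬q → ((¬p → □◇q) ∧ □(q → p))), u
2. ¬q, u   [¬→-rule on 1]
3. ¬((¬p → □◇q) ∧ □(q → p)), u   [¬→-rule on 1]
4. ¬□(q → p), u   [¬∧-rule on 3 (branches; this branch)]
5. ¬(q → p), v   [¬□-rule on 4: fresh world v, uRv]
6. q, v   [¬→-rule on 5]
7. ¬p, v   [¬→-rule on 5]
Accessibility: uRv
The negation has an open branch (countermodel exists).

No, not valid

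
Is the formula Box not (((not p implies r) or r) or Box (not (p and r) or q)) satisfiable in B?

Unsatisfiable (every branch closes)

1. Box not (((not p implies r) or r) or Box (not (p and r) or q)), 0
2. not (((not p implies r) or r) or Box (not (p and r) or q)), 0
3. not ((not p implies r) or r), 0
4. not Box (not (p and r) or q), 0
5. not (not p implies r), 0
6. not r, 0
7. not p, 0
8. not (not (p and r) or q), 1
9. p and r, 1
10. not q, 1
11. p, 1
12. r, 1
13. not (((not p implies r) or r) or Box (not (p and r) or q)), 1
14. not ((not p implies r) or r), 1
15. not Box (not (p and r) or q), 1
16. not (not p implies r), 1
17. not r, 1
Accessibility: 0R0, 0R1, 1R0, 1R1
Branch closes: r and not r both at 1.
Every branch closes; the branch above is one of them.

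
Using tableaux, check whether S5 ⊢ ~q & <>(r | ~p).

Tableau for the negation ~(~q & <>(r | ~p)):
1. ~(~q & <>(r | ~p)), u
2. ~<>(r | ~p), u   [~&-rule on 1 (branches; this branch)]
3. ~(r | ~p), u   [~<>-rule on 2 via uRu]
4. ~r, u   [~|-rule on 3]
5. p, u   [~|-rule on 3]
Accessibility: uRu
The negation has an open branch (countermodel exists).

Invalid (countermodel exists)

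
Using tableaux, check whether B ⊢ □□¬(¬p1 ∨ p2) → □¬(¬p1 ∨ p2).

Tableau for the negation ¬(□□¬(¬p1 ∨ p2) → □¬(¬p1 ∨ p2)):
1. ¬(□□¬(¬p1 ∨ p2) → □¬(¬p1 ∨ p2)), w0
2. □□¬(¬p1 ∨ p2), w0
3. ¬□¬(¬p1 ∨ p2), w0
4. □¬(¬p1 ∨ p2), w0
5. ¬(¬p1 ∨ p2), w0
6. p1, w0
7. ¬p2, w0
8. ¬p1 ∨ p2, w1
9. □¬(¬p1 ∨ p2), w1
10. ¬(¬p1 ∨ p2), w1
11. p1, w1
12. ¬p2, w1
13. p2, w1
Accessibility: w0Rw0, w0Rw1, w1Rw0, w1Rw1
Branch closes: p2 and ¬p2 both at w1.
Every branch of the negation's tableau closes; the branch above is one of them.

Valid in B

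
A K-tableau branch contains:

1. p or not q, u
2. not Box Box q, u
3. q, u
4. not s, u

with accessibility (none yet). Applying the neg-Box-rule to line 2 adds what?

a fresh world v with uRv, and not Box q at v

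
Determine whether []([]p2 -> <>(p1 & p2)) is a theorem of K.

No, not valid

Tableau for the negation ~[]([]p2 -> <>(p1 & p2)):
1. ~[]([]p2 -> <>(p1 & p2)), u
2. ~([]p2 -> <>(p1 & p2)), v   [~[]-rule on 1: fresh world v, uRv]
3. []p2, v   [~->-rule on 2]
4. ~<>(p1 & p2), v   [~->-rule on 2]
Accessibility: uRv
The negation has an open branch (countermodel exists).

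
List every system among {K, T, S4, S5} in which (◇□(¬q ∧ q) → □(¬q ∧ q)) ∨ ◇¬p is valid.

T, S4, S5

T-tableau for the negation ¬((◇□(¬q ∧ q) → □(¬q ∧ q)) ∨ ◇¬p):
1. ¬((◇□(¬q ∧ q) → □(¬q ∧ q)) ∨ ◇¬p), u
2. ¬(◇□(¬q ∧ q) → □(¬q ∧ q)), u   [¬∨-rule on 1]
3. ¬◇¬p, u   [¬∨-rule on 1]
4. ◇□(¬q ∧ q), u   [¬→-rule on 2]
5. ¬□(¬q ∧ q), u   [¬→-rule on 2]
6. p, u   [¬◇-rule on 3 via uRu]
7. □(¬q ∧ q), v   [◇-rule on 4: fresh world v, uRv]
8. p, v   [¬◇-rule on 3 via uRv]
9. ¬q ∧ q, v   [□-rule on 7 via vRv]
10. ¬q, v   [∧-rule on 9]
11. q, v   [∧-rule on 9]
Accessibility: uRu, uRv, vRv
Branch closes: q and ¬q both at v.
Every branch closes (one shown): valid in T, hence also in S4, S5 (every theorem of T is a theorem of S4 and S5).
K-tableau for the negation ¬((◇□(¬q ∧ q) → □(¬q ∧ q)) ∨ ◇¬p):
1. ¬((◇□(¬q ∧ q) → □(¬q ∧ q)) ∨ ◇¬p), u
2. ¬(◇□(¬q ∧ q) → □(¬q ∧ q)), u   [¬∨-rule on 1]
3. ¬◇¬p, u   [¬∨-rule on 1]
4. ◇□(¬q ∧ q), u   [¬→-rule on 2]
5. ¬□(¬q ∧ q), u   [¬→-rule on 2]
6. □(¬q ∧ q), v   [◇-rule on 4: fresh world v, uRv]
7. p, v   [¬◇-rule on 3 via uRv]
8. ¬(¬q ∧ q), w   [¬□-rule on 5: fresh world w, uRw]
9. p, w   [¬◇-rule on 3 via uRw]
10. ¬q, w   [¬∧-rule on 8 (branches; this branch)]
Accessibility: uRv, uRw
Complete open branch: countermodel on a K-frame, so not valid in K.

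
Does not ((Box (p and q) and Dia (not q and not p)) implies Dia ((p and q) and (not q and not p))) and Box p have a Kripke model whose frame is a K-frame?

No, unsatisfiable

1. not ((Box (p and q) and Dia (not q and not p)) implies Dia ((p and q) and (not q and not p))) and Box p, u
2. not ((Box (p and q) and Dia (not q and not p)) implies Dia ((p and q) and (not q and not p))), u
3. Box p, u
4. Box (p and q) and Dia (not q and not p), u
5. not Dia ((p and q) and (not q and not p)), u
6. Box (p and q), u
7. Dia (not q and not p), u
8. not q and not p, v
9. not q, v
10. not p, v
11. p, v
Accessibility: uRv
Branch closes: p and not p both at v.
All branches of the tableau close; one closing branch shown above.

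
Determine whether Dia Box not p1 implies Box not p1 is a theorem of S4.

Not valid

Tableau for the negation not (Dia Box not p1 implies Box not p1):
1. not (Dia Box not p1 implies Box not p1), u
2. Dia Box not p1, u
3. not Box not p1, u
4. Box not p1, v
5. not p1, v
6. p1, w
Accessibility: uRu, uRv, uRw, vRv, wRw
The negation has an open branch (countermodel exists).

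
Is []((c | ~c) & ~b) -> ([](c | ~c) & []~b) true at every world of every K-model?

Valid in K

Tableau for the negation ~([]((c | ~c) & ~b) -> ([](c | ~c) & []~b)):
1. ~([]((c | ~c) & ~b) -> ([](c | ~c) & []~b)), u
2. []((c | ~c) & ~b), u
3. ~([](c | ~c) & []~b), u
4. ~[]~b, u
5. b, v
6. (c | ~c) & ~b, v
7. c | ~c, v
8. ~b, v
Accessibility: uRv
Branch closes: b and ~b both at v.
All branches of the negation close; one closing branch shown above.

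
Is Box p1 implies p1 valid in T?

Valid in T

Tableau for the negation not (Box p1 implies p1):
1. not (Box p1 implies p1), u
2. Box p1, u
3. not p1, u
4. p1, u
Accessibility: uRu
Branch closes: p1 and not p1 both at u.
Every branch of the negation's tableau closes; the branch above is one of them.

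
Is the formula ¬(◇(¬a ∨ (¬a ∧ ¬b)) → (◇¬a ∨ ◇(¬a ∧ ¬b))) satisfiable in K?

No, unsatisfiable

1. ¬(◇(¬a ∨ (¬a ∧ ¬b)) → (◇¬a ∨ ◇(¬a ∧ ¬b))), 0
2. ◇(¬a ∨ (¬a ∧ ¬b)), 0   [¬→-rule on 1]
3. ¬(◇¬a ∨ ◇(¬a ∧ ¬b)), 0   [¬→-rule on 1]
4. ¬◇¬a, 0   [¬∨-rule on 3]
5. ¬◇(¬a ∧ ¬b), 0   [¬∨-rule on 3]
6. ¬a ∨ (¬a ∧ ¬b), 1   [◇-rule on 2: fresh world 1, 0R1]
7. a, 1   [¬◇-rule on 4 via 0R1]
8. ¬(¬a ∧ ¬b), 1   [¬◇-rule on 5 via 0R1]
9. ¬a ∧ ¬b, 1   [∨-rule on 6 (branches; this branch)]
10. ¬a, 1   [∧-rule on 9]
11. ¬b, 1   [∧-rule on 9]
Accessibility: 0R1
Branch closes: a and ¬a both at 1.
All branches of the tableau close; one closing branch shown above.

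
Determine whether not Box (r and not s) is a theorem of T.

No, not valid

Tableau for the negation Box (r and not s):
1. Box (r and not s), w0
2. r and not s, w0   [Box-rule on 1 via w0Rw0]
3. r, w0   [and-rule on 2]
4. not s, w0   [and-rule on 2]
Accessibility: w0Rw0
The negation has an open branch (countermodel exists).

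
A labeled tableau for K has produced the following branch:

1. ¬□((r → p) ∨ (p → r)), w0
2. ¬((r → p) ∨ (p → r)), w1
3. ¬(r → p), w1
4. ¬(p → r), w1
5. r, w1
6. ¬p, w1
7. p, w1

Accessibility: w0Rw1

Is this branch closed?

Closed

Both p and ¬p appear at w1.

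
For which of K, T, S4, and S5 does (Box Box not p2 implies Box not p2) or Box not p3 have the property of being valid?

T, S4, S5

K-tableau for the negation not ((Box Box not p2 implies Box not p2) or Box not p3):
1. not ((Box Box not p2 implies Box not p2) or Box not p3), u
2. not (Box Box not p2 implies Box not p2), u
3. not Box not p3, u
4. Box Box not p2, u
5. not Box not p2, u
6. p3, v
7. Box not p2, v
8. p2, w
9. Box not p2, w
Accessibility: uRv, uRw
Complete open branch: countermodel on a K-frame, so not valid in K.
T-tableau for the negation not ((Box Box not p2 implies Box not p2) or Box not p3):
1. not ((Box Box not p2 implies Box not p2) or Box not p3), u
2. not (Box Box not p2 implies Box not p2), u
3. not Box not p3, u
4. Box Box not p2, u
5. not Box not p2, u
6. Box not p2, u
7. not p2, u
8. p3, v
9. Box not p2, v
10. not p2, v
11. p2, w
12. Box not p2, w
13. not p2, w
Accessibility: uRu, uRv, uRw, vRv, wRw
Branch closes: p2 and not p2 both at w.
Every branch closes (one shown): valid in T, hence also in S4, S5 (every theorem of T is a theorem of S4 and S5).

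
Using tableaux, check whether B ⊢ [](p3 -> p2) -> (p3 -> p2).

Valid

Tableau for the negation ~([](p3 -> p2) -> (p3 -> p2)):
1. ~([](p3 -> p2) -> (p3 -> p2)), w0
2. [](p3 -> p2), w0
3. ~(p3 -> p2), w0
4. p3, w0
5. ~p2, w0
6. p3 -> p2, w0
7. p2, w0
Accessibility: w0Rw0
Branch closes: p2 and ~p2 both at w0.
All branches of the negation close; one closing branch shown above.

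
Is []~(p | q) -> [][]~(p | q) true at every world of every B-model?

Tableau for the negation ~([]~(p | q) -> [][]~(p | q)):
1. ~([]~(p | q) -> [][]~(p | q)), w0
2. []~(p | q), w0
3. ~[][]~(p | q), w0
4. ~(p | q), w0
5. ~p, w0
6. ~q, w0
7. ~[]~(p | q), w1
8. ~(p | q), w1
9. ~p, w1
10. ~q, w1
11. p | q, w2
12. q, w2
Accessibility: w0Rw0, w0Rw1, w1Rw0, w1Rw1, w1Rw2, w2Rw1, w2Rw2
The negation has an open branch (countermodel exists).

No, not valid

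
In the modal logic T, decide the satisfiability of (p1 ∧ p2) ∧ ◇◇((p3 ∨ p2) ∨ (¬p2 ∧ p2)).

Yes, satisfiable

1. (p1 ∧ p2) ∧ ◇◇((p3 ∨ p2) ∨ (¬p2 ∧ p2)), 0
2. p1 ∧ p2, 0
3. ◇◇((p3 ∨ p2) ∨ (¬p2 ∧ p2)), 0
4. p1, 0
5. p2, 0
6. ◇((p3 ∨ p2) ∨ (¬p2 ∧ p2)), 1
7. (p3 ∨ p2) ∨ (¬p2 ∧ p2), 2
8. p3 ∨ p2, 2
9. p2, 2
Accessibility: 0R0, 0R1, 1R1, 1R2, 2R2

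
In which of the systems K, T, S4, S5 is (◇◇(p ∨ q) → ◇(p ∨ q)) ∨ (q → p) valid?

T-tableau for the negation ¬((◇◇(p ∨ q) → ◇(p ∨ q)) ∨ (q → p)):
1. ¬((◇◇(p ∨ q) → ◇(p ∨ q)) ∨ (q → p)), 0
2. ¬(◇◇(p ∨ q) → ◇(p ∨ q)), 0   [¬∨-rule on 1]
3. ¬(q → p), 0   [¬∨-rule on 1]
4. ◇◇(p ∨ q), 0   [¬→-rule on 2]
5. ¬◇(p ∨ q), 0   [¬→-rule on 2]
6. q, 0   [¬→-rule on 3]
7. ¬p, 0   [¬→-rule on 3]
8. ¬(p ∨ q), 0   [¬◇-rule on 5 via 0R0]
9. ¬q, 0   [¬∨-rule on 8]
Accessibility: 0R0
Branch closes: q and ¬q both at 0.
Every branch closes (one shown): valid in T, hence also in S4, S5 (every theorem of T is a theorem of S4 and S5).
K-tableau for the negation ¬((◇◇(p ∨ q) → ◇(p ∨ q)) ∨ (q → p)):
1. ¬((◇◇(p ∨ q) → ◇(p ∨ q)) ∨ (q → p)), 0
2. ¬(◇◇(p ∨ q) → ◇(p ∨ q)), 0   [¬∨-rule on 1]
3. ¬(q → p), 0   [¬∨-rule on 1]
4. ◇◇(p ∨ q), 0   [¬→-rule on 2]
5. ¬◇(p ∨ q), 0   [¬→-rule on 2]
6. q, 0   [¬→-rule on 3]
7. ¬p, 0   [¬→-rule on 3]
8. ◇(p ∨ q), 1   [◇-rule on 4: fresh world 1, 0R1]
9. ¬(p ∨ q), 1   [¬◇-rule on 5 via 0R1]
10. ¬p, 1   [¬∨-rule on 9]
11. ¬q, 1   [¬∨-rule on 9]
12. p ∨ q, 2   [◇-rule on 8: fresh world 2, 1R2]
13. q, 2   [∨-rule on 12 (branches; this branch)]
Accessibility: 0R1, 1R2
Complete open branch: countermodel on a K-frame, so not valid in K.

T, S4, S5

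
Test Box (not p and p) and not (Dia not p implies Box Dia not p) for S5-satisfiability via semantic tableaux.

1. Box (not p and p) and not (Dia not p implies Box Dia not p), 0
2. Box (not p and p), 0
3. not (Dia not p implies Box Dia not p), 0
4. Dia not p, 0
5. not Box Dia not p, 0
6. not p and p, 0
7. not p, 0
8. p, 0
Accessibility: 0R0
Branch closes: p and not p both at 0.
Every branch closes; the branch above is one of them.

No, unsatisfiable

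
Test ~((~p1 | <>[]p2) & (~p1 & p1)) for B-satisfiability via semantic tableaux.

1. ~((~p1 | <>[]p2) & (~p1 & p1)), u
2. ~(~p1 & p1), u
3. ~p1, u
Accessibility: uRu

Yes, satisfiable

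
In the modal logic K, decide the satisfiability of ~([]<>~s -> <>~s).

Satisfiable (open branch found)

1. ~([]<>~s -> <>~s), u
2. []<>~s, u   [~->-rule on 1]
3. ~<>~s, u   [~->-rule on 1]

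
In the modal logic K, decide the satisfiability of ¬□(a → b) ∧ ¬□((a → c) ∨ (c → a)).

No, unsatisfiable

1. ¬□(a → b) ∧ ¬□((a → c) ∨ (c → a)), 0
2. ¬□(a → b), 0   [∧-rule on 1]
3. ¬□((a → c) ∨ (c → a)), 0   [∧-rule on 1]
4. ¬(a → b), 1   [¬□-rule on 2: fresh world 1, 0R1]
5. a, 1   [¬→-rule on 4]
6. ¬b, 1   [¬→-rule on 4]
7. ¬((a → c) ∨ (c → a)), 2   [¬□-rule on 3: fresh world 2, 0R2]
8. ¬(a → c), 2   [¬∨-rule on 7]
9. ¬(c → a), 2   [¬∨-rule on 7]
10. a, 2   [¬→-rule on 8]
11. ¬c, 2   [¬→-rule on 8]
12. c, 2   [¬→-rule on 9]
13. ¬a, 2   [¬→-rule on 9]
Accessibility: 0R1, 0R2
Branch closes: c and ¬c both at 2.
(One branch shown.) All branches close.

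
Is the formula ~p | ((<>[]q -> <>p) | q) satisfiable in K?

Yes, satisfiable

1. ~p | ((<>[]q -> <>p) | q), 0
2. (<>[]q -> <>p) | q, 0
3. q, 0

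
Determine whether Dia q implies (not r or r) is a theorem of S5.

Valid

Tableau for the negation not (Dia q implies (not r or r)):
1. not (Dia q implies (not r or r)), u
2. Dia q, u
3. not (not r or r), u
4. r, u
5. not r, u
Accessibility: uRu
Branch closes: r and not r both at u.
All branches of the negation close; one closing branch shown above.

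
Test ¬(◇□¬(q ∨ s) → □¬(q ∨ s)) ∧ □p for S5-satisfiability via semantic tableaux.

Unsatisfiable

1. ¬(◇□¬(q ∨ s) → □¬(q ∨ s)) ∧ □p, 0
2. ¬(◇□¬(q ∨ s) → □¬(q ∨ s)), 0
3. □p, 0
4. ◇□¬(q ∨ s), 0
5. ¬□¬(q ∨ s), 0
6. p, 0
7. □¬(q ∨ s), 1
8. p, 1
9. ¬(q ∨ s), 0
10. ¬q, 0
11. ¬s, 0
12. ¬(q ∨ s), 1
13. ¬q, 1
14. ¬s, 1
15. q ∨ s, 2
16. p, 2
17. ¬(q ∨ s), 2
18. ¬q, 2
19. ¬s, 2
20. s, 2
Accessibility: 0R0, 0R1, 0R2, 1R0, 1R1, 1R2, 2R0, 2R1, 2R2
Branch closes: s and ¬s both at 2.
(One branch shown.) All branches close.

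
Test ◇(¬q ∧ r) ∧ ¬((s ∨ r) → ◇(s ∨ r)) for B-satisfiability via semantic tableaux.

No, unsatisfiable

1. ◇(¬q ∧ r) ∧ ¬((s ∨ r) → ◇(s ∨ r)), u
2. ◇(¬q ∧ r), u   [∧-rule on 1]
3. ¬((s ∨ r) → ◇(s ∨ r)), u   [∧-rule on 1]
4. s ∨ r, u   [¬→-rule on 3]
5. ¬◇(s ∨ r), u   [¬→-rule on 3]
6. ¬(s ∨ r), u   [¬◇-rule on 5 via uRu]
7. ¬s, u   [¬∨-rule on 6]
8. ¬r, u   [¬∨-rule on 6]
9. r, u   [∨-rule on 4 (branches; this branch)]
Accessibility: uRu
Branch closes: r and ¬r both at u.
Every branch closes; the branch above is one of them.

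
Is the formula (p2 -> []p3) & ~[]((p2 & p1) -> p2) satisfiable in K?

1. (p2 -> []p3) & ~[]((p2 & p1) -> p2), u
2. p2 -> []p3, u   [&-rule on 1]
3. ~[]((p2 & p1) -> p2), u   [&-rule on 1]
4. []p3, u   [->-rule on 2 (branches; this branch)]
5. ~((p2 & p1) -> p2), v   [~[]-rule on 3: fresh world v, uRv]
6. p2 & p1, v   [~->-rule on 5]
7. ~p2, v   [~->-rule on 5]
8. p2, v   [&-rule on 6]
9. p1, v   [&-rule on 6]
Accessibility: uRv
Branch closes: p2 and ~p2 both at v.
(One branch shown.) All branches close.

No, unsatisfiable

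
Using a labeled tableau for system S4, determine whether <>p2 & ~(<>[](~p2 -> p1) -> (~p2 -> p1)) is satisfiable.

1. <>p2 & ~(<>[](~p2 -> p1) -> (~p2 -> p1)), u
2. <>p2, u
3. ~(<>[](~p2 -> p1) -> (~p2 -> p1)), u
4. <>[](~p2 -> p1), u
5. ~(~p2 -> p1), u
6. ~p2, u
7. ~p1, u
8. p2, v
9. [](~p2 -> p1), w
10. ~p2 -> p1, w
11. p1, w
Accessibility: uRu, uRv, uRw, vRv, wRw

Yes, satisfiable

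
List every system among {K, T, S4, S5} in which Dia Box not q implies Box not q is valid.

S5

S4-tableau for the negation not (Dia Box not q implies Box not q):
1. not (Dia Box not q implies Box not q), w0
2. Dia Box not q, w0
3. not Box not q, w0
4. Box not q, w1
5. not q, w1
6. q, w2
Accessibility: w0Rw0, w0Rw1, w0Rw2, w1Rw1, w2Rw2
Complete open branch: countermodel on an S4-frame, so not valid in S4, nor in K, T (the same frame is also a K-frame and a T-frame).
S5-tableau for the negation not (Dia Box not q implies Box not q):
1. not (Dia Box not q implies Box not q), w0
2. Dia Box not q, w0
3. not Box not q, w0
4. Box not q, w1
5. not q, w0
6. not q, w1
7. q, w2
8. not q, w2
Accessibility: w0Rw0, w0Rw1, w0Rw2, w1Rw0, w1Rw1, w1Rw2, w2Rw0, w2Rw1, w2Rw2
Branch closes: q and not q both at w2.
Every branch closes (one shown): valid in S5.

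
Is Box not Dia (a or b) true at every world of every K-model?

Tableau for the negation not Box not Dia (a or b):
1. not Box not Dia (a or b), w0
2. Dia (a or b), w1   [neg-Box-rule on 1: fresh world w1, w0Rw1]
3. a or b, w2   [Dia-rule on 2: fresh world w2, w1Rw2]
4. b, w2   [or-rule on 3 (branches; this branch)]
Accessibility: w0Rw1, w1Rw2
The negation has an open branch (countermodel exists).

No, not valid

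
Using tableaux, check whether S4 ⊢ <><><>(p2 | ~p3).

Tableau for the negation ~<><><>(p2 | ~p3):
1. ~<><><>(p2 | ~p3), w0
2. ~<><>(p2 | ~p3), w0
3. ~<>(p2 | ~p3), w0
4. ~(p2 | ~p3), w0
5. ~p2, w0
6. p3, w0
Accessibility: w0Rw0
The negation has an open branch (countermodel exists).

Invalid (countermodel exists)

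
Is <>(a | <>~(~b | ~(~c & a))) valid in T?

Not valid

Tableau for the negation ~<>(a | <>~(~b | ~(~c & a))):
1. ~<>(a | <>~(~b | ~(~c & a))), w0
2. ~(a | <>~(~b | ~(~c & a))), w0   [~<>-rule on 1 via w0Rw0]
3. ~a, w0   [~|-rule on 2]
4. ~<>~(~b | ~(~c & a)), w0   [~|-rule on 2]
5. ~b | ~(~c & a), w0   [~<>-rule on 4 via w0Rw0]
6. ~(~c & a), w0   [|-rule on 5 (branches; this branch)]
Accessibility: w0Rw0
The negation has an open branch (countermodel exists).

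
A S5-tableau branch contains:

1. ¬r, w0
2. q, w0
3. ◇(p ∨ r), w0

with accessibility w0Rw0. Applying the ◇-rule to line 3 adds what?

a fresh world w1 with w0Rw1, and p ∨ r at w1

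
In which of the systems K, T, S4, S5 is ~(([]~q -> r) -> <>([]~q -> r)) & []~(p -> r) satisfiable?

K-tableau for the formula:
1. ~(([]~q -> r) -> <>([]~q -> r)) & []~(p -> r), u
2. ~(([]~q -> r) -> <>([]~q -> r)), u
3. []~(p -> r), u
4. []~q -> r, u
5. ~<>([]~q -> r), u
6. r, u
Complete open branch: satisfiable in K.
T-tableau for the formula:
1. ~(([]~q -> r) -> <>([]~q -> r)) & []~(p -> r), u
2. ~(([]~q -> r) -> <>([]~q -> r)), u
3. []~(p -> r), u
4. []~q -> r, u
5. ~<>([]~q -> r), u
6. ~(p -> r), u
7. p, u
8. ~r, u
9. ~([]~q -> r), u
10. []~q, u
11. ~q, u
12. ~[]~q, u
13. q, v
14. ~(p -> r), v
15. p, v
16. ~r, v
17. ~([]~q -> r), v
18. []~q, v
19. ~q, v
Accessibility: uRu, uRv, vRv
Branch closes: q and ~q both at v.
Every branch closes (one shown): unsatisfiable in T, hence also in S4, S5 (every S4/S5-frame is a T-frame).

K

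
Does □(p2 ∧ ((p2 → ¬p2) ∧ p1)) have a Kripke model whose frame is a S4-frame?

1. □(p2 ∧ ((p2 → ¬p2) ∧ p1)), 0
2. p2 ∧ ((p2 → ¬p2) ∧ p1), 0
3. p2, 0
4. (p2 → ¬p2) ∧ p1, 0
5. p2 → ¬p2, 0
6. p1, 0
7. ¬p2, 0
Accessibility: 0R0
Branch closes: p2 and ¬p2 both at 0.
All branches of the tableau close; one closing branch shown above.

Unsatisfiable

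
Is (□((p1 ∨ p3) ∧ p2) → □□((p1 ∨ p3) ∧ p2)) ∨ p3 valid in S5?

Tableau for the negation ¬((□((p1 ∨ p3) ∧ p2) → □□((p1 ∨ p3) ∧ p2)) ∨ p3):
1. ¬((□((p1 ∨ p3) ∧ p2) → □□((p1 ∨ p3) ∧ p2)) ∨ p3), u
2. ¬(□((p1 ∨ p3) ∧ p2) → □□((p1 ∨ p3) ∧ p2)), u
3. ¬p3, u
4. □((p1 ∨ p3) ∧ p2), u
5. ¬□□((p1 ∨ p3) ∧ p2), u
6. (p1 ∨ p3) ∧ p2, u
7. p1 ∨ p3, u
8. p2, u
9. p1, u
10. ¬□((p1 ∨ p3) ∧ p2), v
11. (p1 ∨ p3) ∧ p2, v
12. p1 ∨ p3, v
13. p2, v
14. p3, v
15. ¬((p1 ∨ p3) ∧ p2), w
16. (p1 ∨ p3) ∧ p2, w
17. p1 ∨ p3, w
18. p2, w
19. ¬(p1 ∨ p3), w
20. ¬p1, w
21. ¬p3, w
22. p3, w
Accessibility: uRu, uRv, uRw, vRu, vRv, vRw, wRu, wRv, wRw
Branch closes: p3 and ¬p3 both at w.
All branches of the negation close; one closing branch shown above.

Yes, valid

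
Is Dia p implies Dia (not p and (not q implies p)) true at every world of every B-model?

Tableau for the negation not (Dia p implies Dia (not p and (not q implies p))):
1. not (Dia p implies Dia (not p and (not q implies p))), u
2. Dia p, u
3. not Dia (not p and (not q implies p)), u
4. not (not p and (not q implies p)), u
5. not (not q implies p), u
6. not q, u
7. not p, u
8. p, v
9. not (not p and (not q implies p)), v
Accessibility: uRu, uRv, vRu, vRv
The negation has an open branch (countermodel exists).

No, not valid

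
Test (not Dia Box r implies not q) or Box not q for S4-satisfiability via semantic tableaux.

Satisfiable (open branch found)

1. (not Dia Box r implies not q) or Box not q, 0
2. Box not q, 0   [or-rule on 1 (branches; this branch)]
3. not q, 0   [Box-rule on 2 via 0R0]
Accessibility: 0R0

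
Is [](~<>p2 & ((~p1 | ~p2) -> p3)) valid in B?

Tableau for the negation ~[](~<>p2 & ((~p1 | ~p2) -> p3)):
1. ~[](~<>p2 & ((~p1 | ~p2) -> p3)), u
2. ~(~<>p2 & ((~p1 | ~p2) -> p3)), v
3. ~((~p1 | ~p2) -> p3), v
4. ~p1 | ~p2, v
5. ~p3, v
6. ~p2, v
Accessibility: uRu, uRv, vRu, vRv
The negation has an open branch (countermodel exists).

No, not valid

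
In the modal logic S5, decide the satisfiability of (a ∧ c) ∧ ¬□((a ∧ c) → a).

No, unsatisfiable

1. (a ∧ c) ∧ ¬□((a ∧ c) → a), 0
2. a ∧ c, 0
3. ¬□((a ∧ c) → a), 0
4. a, 0
5. c, 0
6. ¬((a ∧ c) → a), 1
7. a ∧ c, 1
8. ¬a, 1
9. a, 1
10. c, 1
Accessibility: 0R0, 0R1, 1R0, 1R1
Branch closes: a and ¬a both at 1.
(One branch shown.) All branches close.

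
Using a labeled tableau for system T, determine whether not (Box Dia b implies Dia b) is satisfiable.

1. not (Box Dia b implies Dia b), u
2. Box Dia b, u
3. not Dia b, u
4. Dia b, u
5. not b, u
6. b, v
7. Dia b, v
8. not b, v
Accessibility: uRu, uRv, vRv
Branch closes: b and not b both at v.
Every branch closes; the branch above is one of them.

Unsatisfiable (every branch closes)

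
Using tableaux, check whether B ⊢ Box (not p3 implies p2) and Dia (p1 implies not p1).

Tableau for the negation not (Box (not p3 implies p2) and Dia (p1 implies not p1)):
1. not (Box (not p3 implies p2) and Dia (p1 implies not p1)), w0
2. not Dia (p1 implies not p1), w0   [neg-and-rule on 1 (branches; this branch)]
3. not (p1 implies not p1), w0   [neg-Dia-rule on 2 via w0Rw0]
4. p1, w0   [neg-implies-rule on 3]
Accessibility: w0Rw0
The negation has an open branch (countermodel exists).

Not valid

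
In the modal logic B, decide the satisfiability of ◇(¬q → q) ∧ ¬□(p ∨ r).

1. ◇(¬q → q) ∧ ¬□(p ∨ r), 0
2. ◇(¬q → q), 0
3. ¬□(p ∨ r), 0
4. ¬q → q, 1
5. q, 1
6. ¬(p ∨ r), 2
7. ¬p, 2
8. ¬r, 2
Accessibility: 0R0, 0R1, 0R2, 1R0, 1R1, 2R0, 2R2

Yes, satisfiable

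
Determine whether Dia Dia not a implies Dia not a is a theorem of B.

No, not valid

Tableau for the negation not (Dia Dia not a implies Dia not a):
1. not (Dia Dia not a implies Dia not a), w0
2. Dia Dia not a, w0   [neg-implies-rule on 1]
3. not Dia not a, w0   [neg-implies-rule on 1]
4. a, w0   [neg-Dia-rule on 3 via w0Rw0]
5. Dia not a, w1   [Dia-rule on 2: fresh world w1, w0Rw1]
6. a, w1   [neg-Dia-rule on 3 via w0Rw1]
7. not a, w2   [Dia-rule on 5: fresh world w2, w1Rw2]
Accessibility: w0Rw0, w0Rw1, w1Rw0, w1Rw1, w1Rw2, w2Rw1, w2Rw2
The negation has an open branch (countermodel exists).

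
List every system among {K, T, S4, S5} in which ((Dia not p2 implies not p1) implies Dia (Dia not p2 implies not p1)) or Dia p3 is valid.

K-tableau for the negation not (((Dia not p2 implies not p1) implies Dia (Dia not p2 implies not p1)) or Dia p3):
1. not (((Dia not p2 implies not p1) implies Dia (Dia not p2 implies not p1)) or Dia p3), 0
2. not ((Dia not p2 implies not p1) implies Dia (Dia not p2 implies not p1)), 0
3. not Dia p3, 0
4. Dia not p2 implies not p1, 0
5. not Dia (Dia not p2 implies not p1), 0
6. not p1, 0
Complete open branch: countermodel on a K-frame, so not valid in K.
T-tableau for the negation not (((Dia not p2 implies not p1) implies Dia (Dia not p2 implies not p1)) or Dia p3):
1. not (((Dia not p2 implies not p1) implies Dia (Dia not p2 implies not p1)) or Dia p3), 0
2. not ((Dia not p2 implies not p1) implies Dia (Dia not p2 implies not p1)), 0
3. not Dia p3, 0
4. Dia not p2 implies not p1, 0
5. not Dia (Dia not p2 implies not p1), 0
6. not p3, 0
7. not (Dia not p2 implies not p1), 0
8. Dia not p2, 0
9. p1, 0
10. not Dia not p2, 0
11. p2, 0
12. not p2, 1
13. not p3, 1
14. not (Dia not p2 implies not p1), 1
15. Dia not p2, 1
16. p1, 1
17. p2, 1
Accessibility: 0R0, 0R1, 1R1
Branch closes: p2 and not p2 both at 1.
Every branch closes (one shown): valid in T, hence also in S4, S5 (every theorem of T is a theorem of S4 and S5).

T, S4, S5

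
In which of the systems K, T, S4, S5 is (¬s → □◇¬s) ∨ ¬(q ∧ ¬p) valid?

S5-tableau for the negation ¬((¬s → □◇¬s) ∨ ¬(q ∧ ¬p)):
1. ¬((¬s → □◇¬s) ∨ ¬(q ∧ ¬p)), 0
2. ¬(¬s → □◇¬s), 0
3. q ∧ ¬p, 0
4. ¬s, 0
5. ¬□◇¬s, 0
6. q, 0
7. ¬p, 0
8. ¬◇¬s, 1
9. s, 0
Accessibility: 0R0, 0R1, 1R0, 1R1
Branch closes: s and ¬s both at 0.
Every branch closes (one shown): valid in S5.
S4-tableau for the negation ¬((¬s → □◇¬s) ∨ ¬(q ∧ ¬p)):
1. ¬((¬s → □◇¬s) ∨ ¬(q ∧ ¬p)), 0
2. ¬(¬s → □◇¬s), 0
3. q ∧ ¬p, 0
4. ¬s, 0
5. ¬□◇¬s, 0
6. q, 0
7. ¬p, 0
8. ¬◇¬s, 1
9. s, 1
Accessibility: 0R0, 0R1, 1R1
Complete open branch: countermodel on an S4-frame, so not valid in S4, nor in K, T (the same frame is also a K-frame and a T-frame).

S5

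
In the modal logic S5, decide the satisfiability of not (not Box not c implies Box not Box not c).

1. not (not Box not c implies Box not Box not c), w0
2. not Box not c, w0   [neg-implies-rule on 1]
3. not Box not Box not c, w0   [neg-implies-rule on 1]
4. c, w1   [neg-Box-rule on 2: fresh world w1, w0Rw1]
5. Box not c, w2   [neg-Box-rule on 3: fresh world w2, w0Rw2]
6. not c, w0   [Box-rule on 5 via w2Rw0]
7. not c, w1   [Box-rule on 5 via w2Rw1]
Accessibility: w0Rw0, w0Rw1, w0Rw2, w1Rw0, w1Rw1, w1Rw2, w2Rw0, w2Rw1, w2Rw2
Branch closes: c and not c both at w1.
(One branch shown.) All branches close.

Unsatisfiable (every branch closes)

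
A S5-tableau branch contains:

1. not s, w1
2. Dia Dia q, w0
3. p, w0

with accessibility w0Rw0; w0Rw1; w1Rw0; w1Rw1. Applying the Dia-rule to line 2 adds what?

a fresh world w2 with w0Rw2, and Dia q at w2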